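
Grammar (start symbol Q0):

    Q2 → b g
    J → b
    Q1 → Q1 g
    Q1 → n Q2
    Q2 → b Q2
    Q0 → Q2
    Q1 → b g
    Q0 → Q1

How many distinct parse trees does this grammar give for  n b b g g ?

Parse trees for n b b g g:
  [Q0 [Q1 [Q1 n [Q2 b [Q2 b g]]] g]]

1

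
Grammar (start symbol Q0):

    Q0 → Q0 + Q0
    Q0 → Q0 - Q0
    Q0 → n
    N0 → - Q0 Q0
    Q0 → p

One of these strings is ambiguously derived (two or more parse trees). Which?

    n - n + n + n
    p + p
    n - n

n - n + n + n

n - n + n + n: 5 trees
p + p: 1 tree
n - n: 1 tree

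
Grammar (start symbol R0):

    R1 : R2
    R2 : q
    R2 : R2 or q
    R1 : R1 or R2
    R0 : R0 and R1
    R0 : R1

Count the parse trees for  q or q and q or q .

4

Parse trees for q or q and q or q:
  [R0 [R0 [R1 [R2 [R2 q] or q]]] and [R1 [R2 [R2 q] or q]]]
  [R0 [R0 [R1 [R2 [R2 q] or q]]] and [R1 [R1 [R2 q]] or [R2 q]]]
  [R0 [R0 [R1 [R1 [R2 q]] or [R2 q]]] and [R1 [R2 [R2 q] or q]]]
  [R0 [R0 [R1 [R1 [R2 q]] or [R2 q]]] and [R1 [R1 [R2 q]] or [R2 q]]]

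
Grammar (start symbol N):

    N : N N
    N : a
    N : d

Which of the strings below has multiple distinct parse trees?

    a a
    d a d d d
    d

d a d d d

a a: 1 tree
d a d d d: 14 trees
d: 1 tree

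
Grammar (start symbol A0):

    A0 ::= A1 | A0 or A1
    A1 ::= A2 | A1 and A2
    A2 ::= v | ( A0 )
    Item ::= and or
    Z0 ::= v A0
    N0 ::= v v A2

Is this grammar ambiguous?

Unambiguous

Only A0, A1, A2 are reachable from A0; ignoring the rest: This is a standard precedence ladder (A0 over A1 over A2), with each level left-recursive on its own operator ('or' at A0, 'and' at A1). That structure is LR(1), hence unambiguous.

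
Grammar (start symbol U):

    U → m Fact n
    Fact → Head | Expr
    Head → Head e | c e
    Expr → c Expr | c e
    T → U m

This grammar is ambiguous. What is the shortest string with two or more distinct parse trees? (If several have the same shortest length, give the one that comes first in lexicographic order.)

length 4: m c e n has 2 parse trees

Two derivations of m c e n:
  U ⇒ m Fact n ⇒ m Head n ⇒ m c e n
  U ⇒ m Fact n ⇒ m Expr n ⇒ m c e n

m c e n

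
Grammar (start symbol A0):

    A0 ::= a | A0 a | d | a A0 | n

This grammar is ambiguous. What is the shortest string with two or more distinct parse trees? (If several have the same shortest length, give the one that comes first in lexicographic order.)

length 1: no string has ≥2 trees
length 2: a a has 2 parse trees

Two derivations of a a:
  A0 ⇒ A0 a ⇒ a a
  A0 ⇒ a A0 ⇒ a a

a a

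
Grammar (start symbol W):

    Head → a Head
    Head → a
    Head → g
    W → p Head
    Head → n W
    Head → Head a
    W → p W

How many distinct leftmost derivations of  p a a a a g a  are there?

Parse trees for p a a a a g a:
  [W p [Head a [Head a [Head a [Head a [Head [Head g] a]]]]]]
  [W p [Head a [Head a [Head a [Head [Head a [Head g]] a]]]]]
  [W p [Head a [Head a [Head [Head a [Head a [Head g]]] a]]]]
  [W p [Head a [Head [Head a [Head a [Head a [Head g]]]] a]]]
  [W p [Head [Head a [Head a [Head a [Head a [Head g]]]]] a]]

5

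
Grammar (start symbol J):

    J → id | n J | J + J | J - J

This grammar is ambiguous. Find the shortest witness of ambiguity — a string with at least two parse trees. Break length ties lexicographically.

n id + id

length 1: no string has ≥2 trees
length 2: no string has ≥2 trees
length 3: no string has ≥2 trees
length 4: n id + id has 2 parse trees

Two derivations of n id + id:
  J ⇒ n J ⇒ n J + J ⇒ n id + J ⇒ n id + id
  J ⇒ J + J ⇒ n J + J ⇒ n id + J ⇒ n id + id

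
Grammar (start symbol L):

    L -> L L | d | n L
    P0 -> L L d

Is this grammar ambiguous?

Witness: d d d

Derivation 1: L ⇒ L L ⇒ L L L ⇒ d L L ⇒ d d L ⇒ d d d
Derivation 2: L ⇒ L L ⇒ d L ⇒ d L L ⇒ d d L ⇒ d d d

Two distinct leftmost derivations for the same string.

Ambiguous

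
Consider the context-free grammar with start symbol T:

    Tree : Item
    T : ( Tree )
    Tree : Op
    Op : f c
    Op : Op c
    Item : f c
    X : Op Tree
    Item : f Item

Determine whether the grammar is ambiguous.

Witness: ( f c )

Derivation 1: T ⇒ ( Tree ) ⇒ ( Item ) ⇒ ( f c )
Derivation 2: T ⇒ ( Tree ) ⇒ ( Op ) ⇒ ( f c )

Two distinct leftmost derivations for the same string.

Ambiguous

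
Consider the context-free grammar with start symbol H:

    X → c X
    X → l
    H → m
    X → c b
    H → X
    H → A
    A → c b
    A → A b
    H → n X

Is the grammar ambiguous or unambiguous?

Ambiguous

Witness: c b

Derivation 1: H ⇒ X ⇒ c b
Derivation 2: H ⇒ A ⇒ c b

Two distinct leftmost derivations for the same string.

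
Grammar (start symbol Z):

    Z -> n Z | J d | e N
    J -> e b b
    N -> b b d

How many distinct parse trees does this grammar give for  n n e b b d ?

2

Parse trees for n n e b b d:
  [Z n [Z n [Z [J e b b] d]]]
  [Z n [Z n [Z e [N b b d]]]]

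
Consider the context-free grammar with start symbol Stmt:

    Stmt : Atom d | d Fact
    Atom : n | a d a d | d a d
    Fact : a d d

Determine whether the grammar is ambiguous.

Ambiguous

Witness: d a d d

Derivation 1: Stmt ⇒ Atom d ⇒ d a d d
Derivation 2: Stmt ⇒ d Fact ⇒ d a d d

Two distinct leftmost derivations for the same string.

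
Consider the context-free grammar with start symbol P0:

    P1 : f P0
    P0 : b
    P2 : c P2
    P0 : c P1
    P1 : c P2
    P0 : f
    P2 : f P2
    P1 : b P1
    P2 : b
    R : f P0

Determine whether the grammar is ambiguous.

(R is unreachable from P0, so its rules don't affect L(P0).) Each reachable nonterminal has at most one production per leading terminal, and all productions are right-linear; the derivation is determined token-by-token.

Unambiguous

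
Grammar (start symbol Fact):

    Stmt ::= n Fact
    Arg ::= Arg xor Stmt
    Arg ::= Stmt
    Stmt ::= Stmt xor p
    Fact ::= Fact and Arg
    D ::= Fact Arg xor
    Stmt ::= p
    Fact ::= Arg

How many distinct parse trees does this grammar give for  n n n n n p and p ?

6

Parse trees for n n n n n p and p:
  [Fact [Fact [Arg [Stmt n [Fact [Arg [Stmt n [Fact [Arg [Stmt n [Fact [Arg [Stmt n [Fact [Arg [Stmt n [Fact [Arg [Stmt p]]]]]]]]]]]]]]]]]] and [Arg [Stmt p]]]
  [Fact [Arg [Stmt n [Fact [Fact [Arg [Stmt n [Fact [Arg [Stmt n [Fact [Arg [Stmt n [Fact [Arg [Stmt n [Fact [Arg [Stmt p]]]]]]]]]]]]]]] and [Arg [Stmt p]]]]]]
  [Fact [Arg [Stmt n [Fact [Arg [Stmt n [Fact [Fact [Arg [Stmt n [Fact [Arg [Stmt n [Fact [Arg [Stmt n [Fact [Arg [Stmt p]]]]]]]]]]]] and [Arg [Stmt p]]]]]]]]]
  [Fact [Arg [Stmt n [Fact [Arg [Stmt n [Fact [Arg [Stmt n [Fact [Fact [Arg [Stmt n [Fact [Arg [Stmt n [Fact [Arg [Stmt p]]]]]]]]] and [Arg [Stmt p]]]]]]]]]]]]
  [Fact [Arg [Stmt n [Fact [Arg [Stmt n [Fact [Arg [Stmt n [Fact [Arg [Stmt n [Fact [Fact [Arg [Stmt n [Fact [Arg [Stmt p]]]]]] and [Arg [Stmt p]]]]]]]]]]]]]]]
  [Fact [Arg [Stmt n [Fact [Arg [Stmt n [Fact [Arg [Stmt n [Fact [Arg [Stmt n [Fact [Arg [Stmt n [Fact [Fact [Arg [Stmt p]]] and [Arg [Stmt p]]]]]]]]]]]]]]]]]]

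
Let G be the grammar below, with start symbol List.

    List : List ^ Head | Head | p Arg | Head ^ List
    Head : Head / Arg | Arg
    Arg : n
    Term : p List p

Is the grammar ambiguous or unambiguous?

Ambiguous

Witness: n ^ n

Derivation 1: List ⇒ List ^ Head ⇒ Head ^ Head ⇒ Arg ^ Head ⇒ n ^ Head ⇒ n ^ Arg ⇒ n ^ n
Derivation 2: List ⇒ Head ^ List ⇒ Arg ^ List ⇒ n ^ List ⇒ n ^ Head ⇒ n ^ Arg ⇒ n ^ n

Two distinct leftmost derivations for the same string.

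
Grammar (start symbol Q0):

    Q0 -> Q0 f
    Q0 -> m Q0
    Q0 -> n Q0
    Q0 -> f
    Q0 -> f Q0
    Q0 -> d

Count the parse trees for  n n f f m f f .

Parse trees for n n f f m f f:
  [Q0 [Q0 n [Q0 n [Q0 f [Q0 f [Q0 m [Q0 f]]]]]] f]
  [Q0 n [Q0 [Q0 n [Q0 f [Q0 f [Q0 m [Q0 f]]]]] f]]
  [Q0 n [Q0 n [Q0 [Q0 f [Q0 f [Q0 m [Q0 f]]]] f]]]
  [Q0 n [Q0 n [Q0 f [Q0 [Q0 f [Q0 m [Q0 f]]] f]]]]
  [Q0 n [Q0 n [Q0 f [Q0 f [Q0 [Q0 m [Q0 f]] f]]]]]
  [Q0 n [Q0 n [Q0 f [Q0 f [Q0 m [Q0 [Q0 f] f]]]]]]
  [Q0 n [Q0 n [Q0 f [Q0 f [Q0 m [Q0 f [Q0 f]]]]]]]

7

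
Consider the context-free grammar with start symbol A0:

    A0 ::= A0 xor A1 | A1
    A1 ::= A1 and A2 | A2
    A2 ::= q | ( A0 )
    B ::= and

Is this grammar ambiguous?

(B is unreachable from A0, so its rules don't affect L(A0).) This is a standard precedence ladder (A0 over A1 over A2), with each level left-recursive on its own operator ('xor' at A0, 'and' at A1). That structure is LR(1), hence unambiguous.

Unambiguous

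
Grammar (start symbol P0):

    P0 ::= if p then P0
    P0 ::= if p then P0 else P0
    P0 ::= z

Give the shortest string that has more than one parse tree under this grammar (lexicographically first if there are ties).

length 1: no string has ≥2 trees
length 4: no string has ≥2 trees
length 6: no string has ≥2 trees
length 7: no string has ≥2 trees
length 9: if p then if p then z else z has 2 parse trees

Two derivations of if p then if p then z else z:
  P0 ⇒ if p then P0 ⇒ if p then if p then P0 else P0 ⇒ if p then if p then z else P0 ⇒ if p then if p then z else z
  P0 ⇒ if p then P0 else P0 ⇒ if p then if p then P0 else P0 ⇒ if p then if p then z else P0 ⇒ if p then if p then z else z

if p then if p then z else z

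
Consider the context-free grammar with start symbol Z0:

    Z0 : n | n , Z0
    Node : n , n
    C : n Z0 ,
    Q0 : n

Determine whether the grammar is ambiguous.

Unambiguous

Only Z0 is reachable from Z0; ignoring the rest: The reachable grammar is A → atom sep A | atom. Each atom is followed by either the separator (recurse) or end-of-string (stop) — no choice point.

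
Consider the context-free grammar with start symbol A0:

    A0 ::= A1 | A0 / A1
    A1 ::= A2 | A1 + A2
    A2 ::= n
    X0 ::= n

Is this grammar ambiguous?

Only A0, A1, A2 are reachable from A0; ignoring the rest: The grammar is stratified — A0 handles '/' (left-recursive), A1 handles '+', A2 atoms. Each operator has a fixed associativity and precedence level, so every string has one parse.

Unambiguous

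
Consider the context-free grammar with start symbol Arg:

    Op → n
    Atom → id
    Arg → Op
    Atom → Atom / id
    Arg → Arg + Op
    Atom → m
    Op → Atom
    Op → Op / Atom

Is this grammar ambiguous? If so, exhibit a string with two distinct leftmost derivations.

Witness: id / id

Derivation 1: Arg ⇒ Op ⇒ Atom ⇒ Atom / id ⇒ id / id
Derivation 2: Arg ⇒ Op ⇒ Op / Atom ⇒ Atom / Atom ⇒ id / Atom ⇒ id / id

Two distinct leftmost derivations for the same string.

Ambiguous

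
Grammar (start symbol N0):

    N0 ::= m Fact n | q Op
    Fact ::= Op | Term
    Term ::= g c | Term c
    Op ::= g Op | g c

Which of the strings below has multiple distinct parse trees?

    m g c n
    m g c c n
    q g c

m g c n

m g c n: 2 trees
m g c c n: 1 tree
q g c: 1 tree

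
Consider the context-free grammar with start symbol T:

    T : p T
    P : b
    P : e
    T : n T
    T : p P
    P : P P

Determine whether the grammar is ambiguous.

Witness: p b b b

Derivation 1: T ⇒ p P ⇒ p P P ⇒ p b P ⇒ p b P P ⇒ p b b P ⇒ p b b b
Derivation 2: T ⇒ p P ⇒ p P P ⇒ p P P P ⇒ p b P P ⇒ p b b P ⇒ p b b b

Two distinct leftmost derivations for the same string.

Ambiguous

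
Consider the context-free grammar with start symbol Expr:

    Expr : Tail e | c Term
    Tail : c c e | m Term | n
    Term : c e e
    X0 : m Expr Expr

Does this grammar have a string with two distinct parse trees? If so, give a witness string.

Ambiguous

Witness: c c e e

Derivation 1: Expr ⇒ Tail e ⇒ c c e e
Derivation 2: Expr ⇒ c Term ⇒ c c e e

Two distinct leftmost derivations for the same string.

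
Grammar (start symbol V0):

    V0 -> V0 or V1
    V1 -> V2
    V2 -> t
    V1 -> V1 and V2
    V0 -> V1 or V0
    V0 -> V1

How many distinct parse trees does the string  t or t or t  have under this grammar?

4

Parse trees for t or t or t:
  [V0 [V0 [V0 [V1 [V2 t]]] or [V1 [V2 t]]] or [V1 [V2 t]]]
  [V0 [V0 [V1 [V2 t]] or [V0 [V1 [V2 t]]]] or [V1 [V2 t]]]
  [V0 [V1 [V2 t]] or [V0 [V0 [V1 [V2 t]]] or [V1 [V2 t]]]]
  [V0 [V1 [V2 t]] or [V0 [V1 [V2 t]] or [V0 [V1 [V2 t]]]]]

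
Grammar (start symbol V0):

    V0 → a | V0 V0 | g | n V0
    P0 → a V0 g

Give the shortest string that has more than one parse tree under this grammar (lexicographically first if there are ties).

length 1: no string has ≥2 trees
length 2: no string has ≥2 trees
length 3: a a a has 2 parse trees

Two derivations of a a a:
  V0 ⇒ V0 V0 ⇒ a V0 ⇒ a V0 V0 ⇒ a a V0 ⇒ a a a
  V0 ⇒ V0 V0 ⇒ V0 V0 V0 ⇒ a V0 V0 ⇒ a a V0 ⇒ a a a

a a a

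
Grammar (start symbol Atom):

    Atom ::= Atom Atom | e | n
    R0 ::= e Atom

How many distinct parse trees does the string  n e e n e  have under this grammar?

Parse trees for n e e n e (showing first 6 of 14):
  [Atom [Atom n] [Atom [Atom e] [Atom [Atom e] [Atom [Atom n] [Atom e]]]]]
  [Atom [Atom n] [Atom [Atom e] [Atom [Atom [Atom e] [Atom n]] [Atom e]]]]
  [Atom [Atom n] [Atom [Atom [Atom e] [Atom e]] [Atom [Atom n] [Atom e]]]]
  [Atom [Atom n] [Atom [Atom [Atom e] [Atom [Atom e] [Atom n]]] [Atom e]]]
  [Atom [Atom n] [Atom [Atom [Atom [Atom e] [Atom e]] [Atom n]] [Atom e]]]
  [Atom [Atom [Atom n] [Atom e]] [Atom [Atom e] [Atom [Atom n] [Atom e]]]]

14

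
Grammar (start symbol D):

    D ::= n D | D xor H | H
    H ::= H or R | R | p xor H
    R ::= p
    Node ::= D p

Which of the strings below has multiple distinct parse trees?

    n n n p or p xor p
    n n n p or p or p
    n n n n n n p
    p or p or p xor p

n n n p or p xor p

n n n p or p xor p: 4 trees
n n n p or p or p: 1 tree
n n n n n n p: 1 tree
p or p or p xor p: 1 tree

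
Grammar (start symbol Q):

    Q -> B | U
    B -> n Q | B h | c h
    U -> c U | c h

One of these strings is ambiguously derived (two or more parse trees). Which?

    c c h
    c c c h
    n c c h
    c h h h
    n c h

c c h: 1 tree
c c c h: 1 tree
n c c h: 1 tree
c h h h: 1 tree
n c h: 2 trees

n c h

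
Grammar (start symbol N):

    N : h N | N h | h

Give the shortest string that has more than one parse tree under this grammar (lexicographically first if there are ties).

length 1: no string has ≥2 trees
length 2: h h has 2 parse trees

Two derivations of h h:
  N ⇒ h N ⇒ h h
  N ⇒ N h ⇒ h h

h h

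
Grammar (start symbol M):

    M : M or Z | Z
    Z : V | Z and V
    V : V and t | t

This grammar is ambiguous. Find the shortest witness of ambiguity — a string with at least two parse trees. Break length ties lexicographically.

length 1: no string has ≥2 trees
length 3: t and t has 2 parse trees

Two derivations of t and t:
  M ⇒ Z ⇒ V ⇒ V and t ⇒ t and t
  M ⇒ Z ⇒ Z and V ⇒ V and V ⇒ t and V ⇒ t and t

t and t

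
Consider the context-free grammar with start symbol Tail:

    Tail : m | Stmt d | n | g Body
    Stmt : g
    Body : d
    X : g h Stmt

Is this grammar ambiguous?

Ambiguous

Witness: g d

Derivation 1: Tail ⇒ Stmt d ⇒ g d
Derivation 2: Tail ⇒ g Body ⇒ g d

Two distinct leftmost derivations for the same string.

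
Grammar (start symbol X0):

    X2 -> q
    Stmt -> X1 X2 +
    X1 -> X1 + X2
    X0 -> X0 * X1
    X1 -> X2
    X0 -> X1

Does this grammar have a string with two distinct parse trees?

Unambiguous

(Stmt is unreachable from X0, so its rules don't affect L(X0).) X0 → X0 * X1 | X1  ;  X1 → X1 + X2 | X2  — a left-associative chain with X2 at the bottom. Each string factors uniquely by precedence.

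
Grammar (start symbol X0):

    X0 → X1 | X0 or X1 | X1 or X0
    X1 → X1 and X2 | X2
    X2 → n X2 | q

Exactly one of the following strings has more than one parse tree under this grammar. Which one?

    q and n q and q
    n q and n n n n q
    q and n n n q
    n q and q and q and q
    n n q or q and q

n n q or q and q

q and n q and q: 1 tree
n q and n n n n q: 1 tree
q and n n n q: 1 tree
n q and q and q and q: 1 tree
n n q or q and q: 2 trees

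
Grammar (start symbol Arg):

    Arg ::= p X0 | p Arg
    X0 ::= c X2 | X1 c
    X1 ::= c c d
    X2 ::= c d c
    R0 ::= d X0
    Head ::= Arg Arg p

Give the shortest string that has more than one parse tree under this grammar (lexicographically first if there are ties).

length 5: p c c d c has 2 parse trees

Two derivations of p c c d c:
  Arg ⇒ p X0 ⇒ p c X2 ⇒ p c c d c
  Arg ⇒ p X0 ⇒ p X1 c ⇒ p c c d c

p c c d c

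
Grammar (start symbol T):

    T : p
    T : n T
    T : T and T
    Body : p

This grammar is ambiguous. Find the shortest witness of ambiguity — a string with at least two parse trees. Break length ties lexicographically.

n p and p

length 1: no string has ≥2 trees
length 2: no string has ≥2 trees
length 3: no string has ≥2 trees
length 4: n p and p has 2 parse trees

Two derivations of n p and p:
  T ⇒ n T ⇒ n T and T ⇒ n p and T ⇒ n p and p
  T ⇒ T and T ⇒ n T and T ⇒ n p and T ⇒ n p and p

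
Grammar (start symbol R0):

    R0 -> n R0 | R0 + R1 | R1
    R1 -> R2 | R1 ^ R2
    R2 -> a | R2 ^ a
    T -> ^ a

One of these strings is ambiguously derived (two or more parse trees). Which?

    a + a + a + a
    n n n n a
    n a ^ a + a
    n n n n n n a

a + a + a + a: 1 tree
n n n n a: 1 tree
n a ^ a + a: 4 trees
n n n n n n a: 1 tree

n a ^ a + a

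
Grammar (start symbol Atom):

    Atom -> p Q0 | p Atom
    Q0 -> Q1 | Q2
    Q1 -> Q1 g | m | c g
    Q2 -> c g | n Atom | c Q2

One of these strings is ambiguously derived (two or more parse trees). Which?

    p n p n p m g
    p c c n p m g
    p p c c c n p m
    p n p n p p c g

p n p n p p c g

p n p n p m g: 1 tree
p c c n p m g: 1 tree
p p c c c n p m: 1 tree
p n p n p p c g: 2 trees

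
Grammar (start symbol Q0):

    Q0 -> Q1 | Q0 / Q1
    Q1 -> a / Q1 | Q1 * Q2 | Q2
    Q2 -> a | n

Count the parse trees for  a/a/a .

4

Parse trees for a/a/a:
  [Q0 [Q1 a / [Q1 a / [Q1 [Q2 a]]]]]
  [Q0 [Q0 [Q1 [Q2 a]]] / [Q1 a / [Q1 [Q2 a]]]]
  [Q0 [Q0 [Q1 a / [Q1 [Q2 a]]]] / [Q1 [Q2 a]]]
  [Q0 [Q0 [Q0 [Q1 [Q2 a]]] / [Q1 [Q2 a]]] / [Q1 [Q2 a]]]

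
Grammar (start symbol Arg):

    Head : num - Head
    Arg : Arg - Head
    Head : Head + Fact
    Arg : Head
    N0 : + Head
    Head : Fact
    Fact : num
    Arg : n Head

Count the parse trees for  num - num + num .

Parse trees for num - num + num:
  [Arg [Arg [Head [Fact num]]] - [Head [Head [Fact num]] + [Fact num]]]
  [Arg [Head num - [Head [Head [Fact num]] + [Fact num]]]]
  [Arg [Head [Head num - [Head [Fact num]]] + [Fact num]]]

3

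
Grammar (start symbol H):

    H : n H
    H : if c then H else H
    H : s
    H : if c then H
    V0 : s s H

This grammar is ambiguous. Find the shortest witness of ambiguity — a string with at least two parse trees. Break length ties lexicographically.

if c then if c then s else s

length 1: no string has ≥2 trees
length 2: no string has ≥2 trees
length 3: no string has ≥2 trees
length 4: no string has ≥2 trees
length 5: no string has ≥2 trees
length 6: no string has ≥2 trees
length 7: no string has ≥2 trees
length 8: no string has ≥2 trees
length 9: if c then if c then s else s has 2 parse trees

Two derivations of if c then if c then s else s:
  H ⇒ if c then H else H ⇒ if c then if c then H else H ⇒ if c then if c then s else H ⇒ if c then if c then s else s
  H ⇒ if c then H ⇒ if c then if c then H else H ⇒ if c then if c then s else H ⇒ if c then if c then s else s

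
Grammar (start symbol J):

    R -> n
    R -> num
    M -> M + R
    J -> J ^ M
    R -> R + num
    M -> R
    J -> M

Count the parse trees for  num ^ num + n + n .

1

Parse trees for num ^ num + n + n:
  [J [J [M [R num]]] ^ [M [M [M [R num]] + [R n]] + [R n]]]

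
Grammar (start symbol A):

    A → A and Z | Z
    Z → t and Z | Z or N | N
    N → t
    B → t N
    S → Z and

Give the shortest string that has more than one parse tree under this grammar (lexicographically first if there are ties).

t and t

length 1: no string has ≥2 trees
length 3: t and t has 2 parse trees

Two derivations of t and t:
  A ⇒ A and Z ⇒ Z and Z ⇒ N and Z ⇒ t and Z ⇒ t and N ⇒ t and t
  A ⇒ Z ⇒ t and Z ⇒ t and N ⇒ t and t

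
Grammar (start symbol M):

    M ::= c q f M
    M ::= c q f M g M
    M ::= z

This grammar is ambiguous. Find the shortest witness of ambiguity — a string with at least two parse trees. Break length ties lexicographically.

length 1: no string has ≥2 trees
length 4: no string has ≥2 trees
length 6: no string has ≥2 trees
length 7: no string has ≥2 trees
length 9: c q f c q f z g z has 2 parse trees

Two derivations of c q f c q f z g z:
  M ⇒ c q f M ⇒ c q f c q f M g M ⇒ c q f c q f z g M ⇒ c q f c q f z g z
  M ⇒ c q f M g M ⇒ c q f c q f M g M ⇒ c q f c q f z g M ⇒ c q f c q f z g z

c q f c q f z g z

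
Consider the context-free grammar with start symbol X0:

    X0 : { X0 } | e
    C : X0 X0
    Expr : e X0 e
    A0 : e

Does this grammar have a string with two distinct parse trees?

Only X0 is reachable from X0; ignoring the rest: L(X0) is { openⁿ atom closeⁿ : n ≥ 0 }. The bracket depth fixes n, and the derivation is forced at every step.

Unambiguous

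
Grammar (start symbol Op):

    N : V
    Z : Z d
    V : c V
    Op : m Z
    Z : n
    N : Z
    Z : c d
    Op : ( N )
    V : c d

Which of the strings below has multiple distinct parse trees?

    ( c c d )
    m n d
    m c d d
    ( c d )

( c c d ): 1 tree
m n d: 1 tree
m c d d: 1 tree
( c d ): 2 trees

( c d )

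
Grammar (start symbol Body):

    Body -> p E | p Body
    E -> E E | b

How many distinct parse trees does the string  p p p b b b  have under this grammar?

2

Parse trees for p p p b b b:
  [Body p [Body p [Body p [E [E b] [E [E b] [E b]]]]]]
  [Body p [Body p [Body p [E [E [E b] [E b]] [E b]]]]]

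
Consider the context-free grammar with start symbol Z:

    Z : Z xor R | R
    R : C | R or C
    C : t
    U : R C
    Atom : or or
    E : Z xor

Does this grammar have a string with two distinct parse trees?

Unambiguous

Only Z, R, C are reachable from Z; ignoring the rest: Z → Z xor R | R  ;  R → R or C | C  — a left-associative chain with C at the bottom. Each string factors uniquely by precedence.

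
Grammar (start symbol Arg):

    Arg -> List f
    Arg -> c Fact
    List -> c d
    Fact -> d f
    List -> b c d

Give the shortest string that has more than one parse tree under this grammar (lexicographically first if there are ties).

length 3: c d f has 2 parse trees

Two derivations of c d f:
  Arg ⇒ List f ⇒ c d f
  Arg ⇒ c Fact ⇒ c d f

c d f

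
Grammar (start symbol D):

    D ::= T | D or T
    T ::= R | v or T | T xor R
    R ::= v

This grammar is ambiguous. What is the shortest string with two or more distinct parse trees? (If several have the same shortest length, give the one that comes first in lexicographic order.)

length 1: no string has ≥2 trees
length 3: v or v has 2 parse trees

Two derivations of v or v:
  D ⇒ T ⇒ v or T ⇒ v or R ⇒ v or v
  D ⇒ D or T ⇒ T or T ⇒ R or T ⇒ v or T ⇒ v or R ⇒ v or v

v or v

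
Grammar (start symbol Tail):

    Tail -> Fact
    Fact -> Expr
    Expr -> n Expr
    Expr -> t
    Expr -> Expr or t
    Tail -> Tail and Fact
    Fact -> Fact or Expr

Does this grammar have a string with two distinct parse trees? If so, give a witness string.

Ambiguous

Witness: t or t

Derivation 1: Tail ⇒ Fact ⇒ Expr ⇒ Expr or t ⇒ t or t
Derivation 2: Tail ⇒ Fact ⇒ Fact or Expr ⇒ Expr or Expr ⇒ t or Expr ⇒ t or t

Two distinct leftmost derivations for the same string.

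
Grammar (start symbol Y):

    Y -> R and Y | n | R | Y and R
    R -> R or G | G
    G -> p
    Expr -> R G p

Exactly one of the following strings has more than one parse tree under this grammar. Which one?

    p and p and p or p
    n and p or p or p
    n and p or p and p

p and p and p or p: 4 trees
n and p or p or p: 1 tree
n and p or p and p: 1 tree

p and p and p or p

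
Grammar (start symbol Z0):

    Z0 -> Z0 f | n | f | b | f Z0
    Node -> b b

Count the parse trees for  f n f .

2

Parse trees for f n f:
  [Z0 [Z0 f [Z0 n]] f]
  [Z0 f [Z0 [Z0 n] f]]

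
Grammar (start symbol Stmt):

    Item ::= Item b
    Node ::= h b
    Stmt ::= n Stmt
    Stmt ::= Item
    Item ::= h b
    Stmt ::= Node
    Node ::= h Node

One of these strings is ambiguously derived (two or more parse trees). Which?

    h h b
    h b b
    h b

h h b: 1 tree
h b b: 1 tree
h b: 2 trees

h b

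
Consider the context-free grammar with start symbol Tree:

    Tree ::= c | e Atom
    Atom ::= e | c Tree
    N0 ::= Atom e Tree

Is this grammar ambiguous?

(N0 is unreachable from Tree, so its rules don't affect L(Tree).) Restricted to the reachable nonterminals, every rule has the form A → t or A → t B, and no two rules for the same A share a first terminal. The grammar encodes a DFA — one run per string.

Unambiguous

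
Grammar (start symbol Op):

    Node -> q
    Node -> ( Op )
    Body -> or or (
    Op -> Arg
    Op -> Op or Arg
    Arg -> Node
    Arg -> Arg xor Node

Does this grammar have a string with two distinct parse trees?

Only Op, Arg, Node are reachable from Op; ignoring the rest: Op → Op or Arg | Arg  ;  Arg → Arg xor Node | Node  — a left-associative chain with Node at the bottom. Each string factors uniquely by precedence.

Unambiguous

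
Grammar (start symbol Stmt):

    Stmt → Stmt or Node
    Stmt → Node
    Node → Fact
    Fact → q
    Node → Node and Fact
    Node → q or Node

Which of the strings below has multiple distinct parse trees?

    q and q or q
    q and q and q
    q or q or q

q or q or q

q and q or q: 1 tree
q and q and q: 1 tree
q or q or q: 4 trees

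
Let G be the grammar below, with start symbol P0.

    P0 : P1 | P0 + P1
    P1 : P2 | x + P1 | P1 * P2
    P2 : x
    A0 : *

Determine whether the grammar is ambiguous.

Ambiguous

Witness: x + x

Derivation 1: P0 ⇒ P1 ⇒ x + P1 ⇒ x + P2 ⇒ x + x
Derivation 2: P0 ⇒ P0 + P1 ⇒ P1 + P1 ⇒ P2 + P1 ⇒ x + P1 ⇒ x + P2 ⇒ x + x

Two distinct leftmost derivations for the same string.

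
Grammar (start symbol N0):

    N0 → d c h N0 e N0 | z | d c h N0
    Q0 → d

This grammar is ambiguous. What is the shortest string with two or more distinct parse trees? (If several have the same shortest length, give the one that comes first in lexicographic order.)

d c h d c h z e z

length 1: no string has ≥2 trees
length 4: no string has ≥2 trees
length 6: no string has ≥2 trees
length 7: no string has ≥2 trees
length 9: d c h d c h z e z has 2 parse trees

Two derivations of d c h d c h z e z:
  N0 ⇒ d c h N0 e N0 ⇒ d c h d c h N0 e N0 ⇒ d c h d c h z e N0 ⇒ d c h d c h z e z
  N0 ⇒ d c h N0 ⇒ d c h d c h N0 e N0 ⇒ d c h d c h z e N0 ⇒ d c h d c h z e z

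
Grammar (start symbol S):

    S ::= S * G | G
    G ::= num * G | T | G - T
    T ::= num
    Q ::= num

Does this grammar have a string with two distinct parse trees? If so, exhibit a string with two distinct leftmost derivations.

Witness: num * num

Derivation 1: S ⇒ S * G ⇒ G * G ⇒ T * G ⇒ num * G ⇒ num * T ⇒ num * num
Derivation 2: S ⇒ G ⇒ num * G ⇒ num * T ⇒ num * num

Two distinct leftmost derivations for the same string.

Ambiguous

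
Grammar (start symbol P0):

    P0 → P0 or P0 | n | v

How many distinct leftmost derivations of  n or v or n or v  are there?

Parse trees for n or v or n or v:
  [P0 [P0 n] or [P0 [P0 v] or [P0 [P0 n] or [P0 v]]]]
  [P0 [P0 n] or [P0 [P0 [P0 v] or [P0 n]] or [P0 v]]]
  [P0 [P0 [P0 n] or [P0 v]] or [P0 [P0 n] or [P0 v]]]
  [P0 [P0 [P0 n] or [P0 [P0 v] or [P0 n]]] or [P0 v]]
  [P0 [P0 [P0 [P0 n] or [P0 v]] or [P0 n]] or [P0 v]]

5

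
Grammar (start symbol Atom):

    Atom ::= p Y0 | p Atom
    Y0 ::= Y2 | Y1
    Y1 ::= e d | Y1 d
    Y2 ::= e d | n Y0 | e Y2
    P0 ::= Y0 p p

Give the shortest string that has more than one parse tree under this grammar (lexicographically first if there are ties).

length 3: p e d has 2 parse trees

Two derivations of p e d:
  Atom ⇒ p Y0 ⇒ p Y2 ⇒ p e d
  Atom ⇒ p Y0 ⇒ p Y1 ⇒ p e d

p e d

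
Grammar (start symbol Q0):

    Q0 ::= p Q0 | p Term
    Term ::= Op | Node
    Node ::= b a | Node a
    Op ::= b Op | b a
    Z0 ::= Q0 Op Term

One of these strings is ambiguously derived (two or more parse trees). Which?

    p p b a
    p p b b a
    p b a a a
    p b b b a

p p b a

p p b a: 2 trees
p p b b a: 1 tree
p b a a a: 1 tree
p b b b a: 1 tree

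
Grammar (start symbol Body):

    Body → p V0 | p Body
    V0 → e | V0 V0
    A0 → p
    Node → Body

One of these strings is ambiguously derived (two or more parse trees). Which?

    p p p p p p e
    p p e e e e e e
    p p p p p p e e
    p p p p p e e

p p e e e e e e

p p p p p p e: 1 tree
p p e e e e e e: 42 trees
p p p p p p e e: 1 tree
p p p p p e e: 1 tree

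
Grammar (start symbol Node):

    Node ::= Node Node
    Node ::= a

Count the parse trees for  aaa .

Parse trees for aaa:
  [Node [Node a] [Node [Node a] [Node a]]]
  [Node [Node [Node a] [Node a]] [Node a]]

2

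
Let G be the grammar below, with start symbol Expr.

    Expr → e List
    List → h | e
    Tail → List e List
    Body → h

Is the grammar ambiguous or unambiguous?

(Tail, Body are unreachable from Expr, so their rules don't affect L(Expr).) Each reachable nonterminal has at most one production per leading terminal, and all productions are right-linear; the derivation is determined token-by-token.

Unambiguous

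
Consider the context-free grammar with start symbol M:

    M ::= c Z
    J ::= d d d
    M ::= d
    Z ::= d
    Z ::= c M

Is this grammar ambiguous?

(J is unreachable from M, so its rules don't affect L(M).) Each reachable nonterminal has at most one production per leading terminal, and all productions are right-linear; the derivation is determined token-by-token.

Unambiguous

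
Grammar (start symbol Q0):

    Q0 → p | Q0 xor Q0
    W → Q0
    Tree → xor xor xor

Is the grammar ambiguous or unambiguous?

Witness: p xor p xor p

Derivation 1: Q0 ⇒ Q0 xor Q0 ⇒ p xor Q0 ⇒ p xor Q0 xor Q0 ⇒ p xor p xor Q0 ⇒ p xor p xor p
Derivation 2: Q0 ⇒ Q0 xor Q0 ⇒ Q0 xor Q0 xor Q0 ⇒ p xor Q0 xor Q0 ⇒ p xor p xor Q0 ⇒ p xor p xor p

Two distinct leftmost derivations for the same string.

Ambiguous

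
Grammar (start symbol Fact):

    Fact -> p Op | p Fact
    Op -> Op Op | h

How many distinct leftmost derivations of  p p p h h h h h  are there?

14

Parse trees for p p p h h h h h (showing first 6 of 14):
  [Fact p [Fact p [Fact p [Op [Op h] [Op [Op h] [Op [Op h] [Op [Op h] [Op h]]]]]]]]
  [Fact p [Fact p [Fact p [Op [Op h] [Op [Op h] [Op [Op [Op h] [Op h]] [Op h]]]]]]]
  [Fact p [Fact p [Fact p [Op [Op h] [Op [Op [Op h] [Op h]] [Op [Op h] [Op h]]]]]]]
  [Fact p [Fact p [Fact p [Op [Op h] [Op [Op [Op h] [Op [Op h] [Op h]]] [Op h]]]]]]
  [Fact p [Fact p [Fact p [Op [Op h] [Op [Op [Op [Op h] [Op h]] [Op h]] [Op h]]]]]]
  [Fact p [Fact p [Fact p [Op [Op [Op h] [Op h]] [Op [Op h] [Op [Op h] [Op h]]]]]]]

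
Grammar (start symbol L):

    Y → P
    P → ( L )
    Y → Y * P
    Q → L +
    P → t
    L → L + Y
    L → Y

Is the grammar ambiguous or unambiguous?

(Q is unreachable from L, so its rules don't affect L(L).) L → L + Y | Y  ;  Y → Y * P | P  — a left-associative chain with P at the bottom. Each string factors uniquely by precedence.

Unambiguous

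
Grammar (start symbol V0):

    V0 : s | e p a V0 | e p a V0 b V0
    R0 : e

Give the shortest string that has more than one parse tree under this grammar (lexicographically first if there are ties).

e p a e p a s b s

length 1: no string has ≥2 trees
length 4: no string has ≥2 trees
length 6: no string has ≥2 trees
length 7: no string has ≥2 trees
length 9: e p a e p a s b s has 2 parse trees

Two derivations of e p a e p a s b s:
  V0 ⇒ e p a V0 ⇒ e p a e p a V0 b V0 ⇒ e p a e p a s b V0 ⇒ e p a e p a s b s
  V0 ⇒ e p a V0 b V0 ⇒ e p a e p a V0 b V0 ⇒ e p a e p a s b V0 ⇒ e p a e p a s b s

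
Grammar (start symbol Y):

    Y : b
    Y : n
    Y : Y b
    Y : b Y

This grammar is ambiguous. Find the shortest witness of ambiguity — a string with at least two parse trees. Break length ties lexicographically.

length 1: no string has ≥2 trees
length 2: b b has 2 parse trees

Two derivations of b b:
  Y ⇒ Y b ⇒ b b
  Y ⇒ b Y ⇒ b b

b b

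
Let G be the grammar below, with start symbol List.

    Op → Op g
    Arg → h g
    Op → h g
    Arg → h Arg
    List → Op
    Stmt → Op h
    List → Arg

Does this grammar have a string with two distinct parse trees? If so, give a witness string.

Witness: h g

Derivation 1: List ⇒ Op ⇒ h g
Derivation 2: List ⇒ Arg ⇒ h g

Two distinct leftmost derivations for the same string.

Ambiguous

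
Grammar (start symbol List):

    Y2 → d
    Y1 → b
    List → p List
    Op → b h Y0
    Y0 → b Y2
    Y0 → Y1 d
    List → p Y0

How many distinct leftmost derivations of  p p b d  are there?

Parse trees for p p b d:
  [List p [List p [Y0 b [Y2 d]]]]
  [List p [List p [Y0 [Y1 b] d]]]

2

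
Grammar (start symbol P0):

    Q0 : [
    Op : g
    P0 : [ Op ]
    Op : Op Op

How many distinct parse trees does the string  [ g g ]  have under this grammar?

Parse trees for [ g g ]:
  [P0 [ [Op [Op g] [Op g]] ]]

1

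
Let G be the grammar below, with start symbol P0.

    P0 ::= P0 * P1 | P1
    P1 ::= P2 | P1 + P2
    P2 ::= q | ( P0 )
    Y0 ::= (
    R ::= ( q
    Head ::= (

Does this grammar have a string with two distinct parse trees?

Unambiguous

Only P0, P1, P2 are reachable from P0; ignoring the rest: This is a standard precedence ladder (P0 over P1 over P2), with each level left-recursive on its own operator ('*' at P0, '+' at P1). That structure is LR(1), hence unambiguous.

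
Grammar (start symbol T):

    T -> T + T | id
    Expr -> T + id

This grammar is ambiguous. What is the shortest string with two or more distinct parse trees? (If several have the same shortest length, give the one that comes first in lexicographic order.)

id + id + id

length 1: no string has ≥2 trees
length 3: no string has ≥2 trees
length 5: id + id + id has 2 parse trees

Two derivations of id + id + id:
  T ⇒ T + T ⇒ T + T + T ⇒ id + T + T ⇒ id + id + T ⇒ id + id + id
  T ⇒ T + T ⇒ id + T ⇒ id + T + T ⇒ id + id + T ⇒ id + id + id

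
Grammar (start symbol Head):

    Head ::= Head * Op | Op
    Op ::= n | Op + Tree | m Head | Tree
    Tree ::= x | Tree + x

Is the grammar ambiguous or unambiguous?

Ambiguous

Witness: x + x

Derivation 1: Head ⇒ Op ⇒ Op + Tree ⇒ Tree + Tree ⇒ x + Tree ⇒ x + x
Derivation 2: Head ⇒ Op ⇒ Tree ⇒ Tree + x ⇒ x + x

Two distinct leftmost derivations for the same string.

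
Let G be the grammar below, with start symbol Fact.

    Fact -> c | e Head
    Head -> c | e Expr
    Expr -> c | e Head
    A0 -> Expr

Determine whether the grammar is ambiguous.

(A0 is unreachable from Fact, so its rules don't affect L(Fact).) Restricted to the reachable nonterminals, every rule has the form A → t or A → t B, and no two rules for the same A share a first terminal. The grammar encodes a DFA — one run per string.

Unambiguous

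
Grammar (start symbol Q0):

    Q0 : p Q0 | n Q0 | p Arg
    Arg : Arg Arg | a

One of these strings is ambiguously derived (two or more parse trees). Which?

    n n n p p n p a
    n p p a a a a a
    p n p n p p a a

n p p a a a a a

n n n p p n p a: 1 tree
n p p a a a a a: 14 trees
p n p n p p a a: 1 tree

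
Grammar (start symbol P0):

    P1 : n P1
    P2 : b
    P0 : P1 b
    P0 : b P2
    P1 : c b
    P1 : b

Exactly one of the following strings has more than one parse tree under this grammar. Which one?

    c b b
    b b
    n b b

c b b: 1 tree
b b: 2 trees
n b b: 1 tree

b b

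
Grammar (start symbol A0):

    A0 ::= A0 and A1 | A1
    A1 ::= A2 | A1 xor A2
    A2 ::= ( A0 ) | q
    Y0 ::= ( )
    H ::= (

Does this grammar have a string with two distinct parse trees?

Unambiguous

Only A0, A1, A2 are reachable from A0; ignoring the rest: A0 → A0 and A1 | A1  ;  A1 → A1 xor A2 | A2  — a left-associative chain with A2 at the bottom. Each string factors uniquely by precedence.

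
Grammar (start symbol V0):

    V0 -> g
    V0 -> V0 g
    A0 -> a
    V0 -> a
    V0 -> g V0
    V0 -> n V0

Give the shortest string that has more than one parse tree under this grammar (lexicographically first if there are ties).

g g

length 1: no string has ≥2 trees
length 2: g g has 2 parse trees

Two derivations of g g:
  V0 ⇒ V0 g ⇒ g g
  V0 ⇒ g V0 ⇒ g g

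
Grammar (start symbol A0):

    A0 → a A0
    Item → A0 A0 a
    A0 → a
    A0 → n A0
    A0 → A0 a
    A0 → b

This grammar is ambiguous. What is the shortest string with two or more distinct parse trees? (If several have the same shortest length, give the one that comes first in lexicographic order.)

a a

length 1: no string has ≥2 trees
length 2: a a has 2 parse trees

Two derivations of a a:
  A0 ⇒ a A0 ⇒ a a
  A0 ⇒ A0 a ⇒ a a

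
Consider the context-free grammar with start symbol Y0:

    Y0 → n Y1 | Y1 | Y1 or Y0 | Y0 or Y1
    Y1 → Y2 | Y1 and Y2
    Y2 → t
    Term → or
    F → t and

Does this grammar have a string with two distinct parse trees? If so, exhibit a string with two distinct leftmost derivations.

Ambiguous

Witness: t or t

Derivation 1: Y0 ⇒ Y1 or Y0 ⇒ Y2 or Y0 ⇒ t or Y0 ⇒ t or Y1 ⇒ t or Y2 ⇒ t or t
Derivation 2: Y0 ⇒ Y0 or Y1 ⇒ Y1 or Y1 ⇒ Y2 or Y1 ⇒ t or Y1 ⇒ t or Y2 ⇒ t or t

Two distinct leftmost derivations for the same string.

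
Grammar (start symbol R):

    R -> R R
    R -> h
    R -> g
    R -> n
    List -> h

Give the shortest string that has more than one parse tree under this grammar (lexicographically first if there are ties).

g g g

length 1: no string has ≥2 trees
length 2: no string has ≥2 trees
length 3: g g g has 2 parse trees

Two derivations of g g g:
  R ⇒ R R ⇒ R R R ⇒ g R R ⇒ g g R ⇒ g g g
  R ⇒ R R ⇒ g R ⇒ g R R ⇒ g g R ⇒ g g g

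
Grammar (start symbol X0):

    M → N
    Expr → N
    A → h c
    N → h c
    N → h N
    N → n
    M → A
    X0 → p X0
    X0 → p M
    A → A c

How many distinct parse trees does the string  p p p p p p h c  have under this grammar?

2

Parse trees for p p p p p p h c:
  [X0 p [X0 p [X0 p [X0 p [X0 p [X0 p [M [N h c]]]]]]]]
  [X0 p [X0 p [X0 p [X0 p [X0 p [X0 p [M [A h c]]]]]]]]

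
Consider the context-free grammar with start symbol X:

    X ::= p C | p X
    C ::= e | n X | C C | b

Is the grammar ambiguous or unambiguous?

Ambiguous

Witness: p b b b

Derivation 1: X ⇒ p C ⇒ p C C ⇒ p C C C ⇒ p b C C ⇒ p b b C ⇒ p b b b
Derivation 2: X ⇒ p C ⇒ p C C ⇒ p b C ⇒ p b C C ⇒ p b b C ⇒ p b b b

Two distinct leftmost derivations for the same string.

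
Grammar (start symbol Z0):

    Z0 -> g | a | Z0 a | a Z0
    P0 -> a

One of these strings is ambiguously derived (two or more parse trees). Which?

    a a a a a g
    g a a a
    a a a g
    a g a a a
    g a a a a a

a g a a a

a a a a a g: 1 tree
g a a a: 1 tree
a a a g: 1 tree
a g a a a: 4 trees
g a a a a a: 1 tree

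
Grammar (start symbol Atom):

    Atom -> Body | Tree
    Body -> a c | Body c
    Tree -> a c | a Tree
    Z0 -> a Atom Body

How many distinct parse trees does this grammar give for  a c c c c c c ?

Parse trees for a c c c c c c:
  [Atom [Body [Body [Body [Body [Body [Body a c] c] c] c] c] c]]

1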